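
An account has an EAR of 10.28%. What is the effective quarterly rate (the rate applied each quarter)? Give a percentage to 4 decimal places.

2.4765%

The per-quarter rate i satisfies (1 + i)^4 = 1 + 0.1028.
i = 1.1028^(1/4) − 1 = 0.0247648 = 2.4765%.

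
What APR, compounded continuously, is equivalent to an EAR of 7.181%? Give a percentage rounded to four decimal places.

6.9349%

Continuous: nominal r satisfies e^r − 1 = 0.07181.
r = ln(1 + 0.07181) = ln(1.07181) = 0.069349 = 6.9349%.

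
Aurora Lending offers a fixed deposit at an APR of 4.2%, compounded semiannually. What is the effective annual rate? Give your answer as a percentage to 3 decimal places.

EAR = (1 + 0.042/2)^2 − 1.
= (1 + 0.021000)^2 − 1 = 1.042441 − 1 = 4.244%.

4.244%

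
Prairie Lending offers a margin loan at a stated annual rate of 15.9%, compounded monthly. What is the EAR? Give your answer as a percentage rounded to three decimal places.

EAR = (1 + 0.159/12)^12 − 1.
= (1 + 0.013250)^12 − 1 = 1.171114 − 1 = 17.111%.

17.111%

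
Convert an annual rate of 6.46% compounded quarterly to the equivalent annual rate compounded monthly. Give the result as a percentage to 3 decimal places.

6.426%

EAR = (1 + 0.0646/4)^4 − 1 = 0.066182.
Solve (1 + r/12)^12 = 1.066182: r/12 = 1.066182^(1/12) − 1 = 0.005355, so r = 0.064255 = 6.426%.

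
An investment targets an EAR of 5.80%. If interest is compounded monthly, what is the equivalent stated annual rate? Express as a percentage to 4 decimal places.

(1 + r/12)^12 − 1 = 0.0580, so 1 + r/12 = 1.0580^(1/12).
r/12 = 0.004709, so r = 0.056513 = 5.6513%.

5.6513%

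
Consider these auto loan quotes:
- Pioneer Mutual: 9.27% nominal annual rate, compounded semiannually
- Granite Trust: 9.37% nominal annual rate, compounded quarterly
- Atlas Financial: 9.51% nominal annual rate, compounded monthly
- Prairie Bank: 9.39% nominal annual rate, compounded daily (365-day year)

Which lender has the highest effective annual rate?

Atlas Financial

Pioneer Mutual: (1 + 0.0927/2)^2 − 1 = 9.485%
Granite Trust: (1 + 0.0937/4)^4 − 1 = 9.704%
Atlas Financial: (1 + 0.0951/12)^12 − 1 = 9.936%
Prairie Bank: (1 + 0.0939/365)^365 − 1 = 9.844%
The highest effective annual rate is Atlas Financial at 9.936%.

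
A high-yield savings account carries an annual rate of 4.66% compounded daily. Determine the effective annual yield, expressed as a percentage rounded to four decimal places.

EAR = (1 + 0.0466/365)^365 − 1.
= (1 + 0.000128)^365 − 1 = 1.047700 − 1 = 4.7700%.

4.7700%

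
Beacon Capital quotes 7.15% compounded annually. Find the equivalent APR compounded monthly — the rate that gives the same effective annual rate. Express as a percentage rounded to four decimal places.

Compounded annually, EAR = nominal = 0.071500.
Solve (1 + r/12)^12 = 1.071500: r/12 = 1.071500^(1/12) − 1 = 0.005772, so r = 0.069259 = 6.9259%.

6.9259%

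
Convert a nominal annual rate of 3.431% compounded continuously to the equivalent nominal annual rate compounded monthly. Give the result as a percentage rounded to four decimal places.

3.4359%

EAR under continuous compounding: e^0.03431 − 1 = 0.034905.
Solve (1 + r/12)^12 = 1.034905: r/12 = 1.034905^(1/12) − 1 = 0.002863, so r = 0.034359 = 3.4359%.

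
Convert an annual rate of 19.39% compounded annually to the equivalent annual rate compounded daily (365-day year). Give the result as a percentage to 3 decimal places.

Compounded annually, EAR = nominal = 0.193900.
Solve (1 + r/365)^365 = 1.193900: r/365 = 1.193900^(1/365) − 1 = 0.000486, so r = 0.177268 = 17.727%.

17.727%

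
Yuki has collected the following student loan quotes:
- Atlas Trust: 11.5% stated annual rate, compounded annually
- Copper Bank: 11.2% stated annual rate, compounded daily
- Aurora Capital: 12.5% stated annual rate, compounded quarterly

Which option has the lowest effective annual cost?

Atlas Trust

Atlas Trust: compounded annually, EAR = 11.500%
Copper Bank: (1 + 0.112/365)^365 − 1 = 11.849%
Aurora Capital: (1 + 0.125/4)^4 − 1 = 13.098%
The lowest effective annual rate is Atlas Trust at 11.500%.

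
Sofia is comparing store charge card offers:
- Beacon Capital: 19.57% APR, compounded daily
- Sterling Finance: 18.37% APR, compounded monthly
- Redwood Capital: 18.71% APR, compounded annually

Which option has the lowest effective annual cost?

Redwood Capital

Beacon Capital: (1 + 0.1957/365)^365 − 1 = 21.610%
Sterling Finance: (1 + 0.1837/12)^12 − 1 = 19.998%
Redwood Capital: compounded annually, EAR = 18.710%
The lowest effective annual rate is Redwood Capital at 18.710%.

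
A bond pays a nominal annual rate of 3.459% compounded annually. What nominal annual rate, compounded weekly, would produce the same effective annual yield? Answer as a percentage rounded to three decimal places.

3.402%

Compounded annually, EAR = nominal = 0.034590.
Solve (1 + r/52)^52 = 1.034590: r/52 = 1.034590^(1/52) − 1 = 0.000654, so r = 0.034016 = 3.402%.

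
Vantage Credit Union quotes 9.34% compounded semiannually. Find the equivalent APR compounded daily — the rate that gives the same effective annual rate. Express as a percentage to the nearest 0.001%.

EAR = (1 + 0.0934/2)^2 − 1 = 0.095581.
Solve (1 + r/365)^365 = 1.095581: r/365 = 1.095581^(1/365) − 1 = 0.000250, so r = 0.091296 = 9.130%.

9.130%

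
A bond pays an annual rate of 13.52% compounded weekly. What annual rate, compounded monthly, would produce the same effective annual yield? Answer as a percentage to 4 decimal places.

13.5787%

EAR = (1 + 0.1352/52)^52 − 1 = 0.144565.
Solve (1 + r/12)^12 = 1.144565: r/12 = 1.144565^(1/12) − 1 = 0.011316, so r = 0.135787 = 13.5787%.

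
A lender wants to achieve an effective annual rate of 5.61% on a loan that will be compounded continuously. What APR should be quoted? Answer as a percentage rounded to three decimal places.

5.458%

Continuous: nominal r satisfies e^r − 1 = 0.0561.
r = ln(1 + 0.0561) = ln(1.0561) = 0.054583 = 5.458%.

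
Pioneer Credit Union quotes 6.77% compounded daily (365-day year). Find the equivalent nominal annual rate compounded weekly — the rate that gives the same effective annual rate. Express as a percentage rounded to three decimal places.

6.774%

EAR = (1 + 0.0677/365)^365 − 1 = 0.070038.
Solve (1 + r/52)^52 = 1.070038: r/52 = 1.070038^(1/52) − 1 = 0.001303, so r = 0.067738 = 6.774%.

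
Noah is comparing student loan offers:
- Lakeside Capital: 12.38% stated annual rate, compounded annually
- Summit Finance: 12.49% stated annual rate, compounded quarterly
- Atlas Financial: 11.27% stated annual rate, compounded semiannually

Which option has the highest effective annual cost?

Lakeside Capital: compounded annually, EAR = 12.380%
Summit Finance: (1 + 0.1249/4)^4 − 1 = 13.087%
Atlas Financial: (1 + 0.1127/2)^2 − 1 = 11.588%
The highest effective annual rate is Summit Finance at 13.087%.

Summit Finance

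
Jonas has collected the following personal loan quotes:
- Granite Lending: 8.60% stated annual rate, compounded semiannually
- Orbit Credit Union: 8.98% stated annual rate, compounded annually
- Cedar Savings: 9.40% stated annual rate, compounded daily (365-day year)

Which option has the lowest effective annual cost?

Granite Lending: (1 + 0.0860/2)^2 − 1 = 8.785%
Orbit Credit Union: compounded annually, EAR = 8.980%
Cedar Savings: (1 + 0.0940/365)^365 − 1 = 9.855%
The lowest effective annual rate is Granite Lending at 8.785%.

Granite Lending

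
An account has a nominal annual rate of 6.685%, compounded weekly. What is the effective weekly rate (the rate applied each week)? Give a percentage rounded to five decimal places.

With a nominal annual rate compounded weekly, the periodic rate is the nominal rate divided by 52.
i = 0.06685 / 52 = 0.0012856 = 0.12856%.

0.12856%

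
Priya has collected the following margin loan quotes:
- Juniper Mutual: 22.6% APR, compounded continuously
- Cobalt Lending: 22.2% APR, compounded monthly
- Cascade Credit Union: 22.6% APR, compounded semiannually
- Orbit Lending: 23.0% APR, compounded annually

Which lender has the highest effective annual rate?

Juniper Mutual: e^0.226 − 1 = 25.358%
Cobalt Lending: (1 + 0.222/12)^12 − 1 = 24.604%
Cascade Credit Union: (1 + 0.226/2)^2 − 1 = 23.877%
Orbit Lending: compounded annually, EAR = 23.000%
The highest effective annual rate is Juniper Mutual at 25.358%.

Juniper Mutual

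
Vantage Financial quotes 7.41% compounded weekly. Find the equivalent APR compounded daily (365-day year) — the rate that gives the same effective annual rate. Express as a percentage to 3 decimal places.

7.405%

EAR = (1 + 0.0741/52)^52 − 1 = 0.076858.
Solve (1 + r/365)^365 = 1.076858: r/365 = 1.076858^(1/365) − 1 = 0.000203, so r = 0.074055 = 7.405%.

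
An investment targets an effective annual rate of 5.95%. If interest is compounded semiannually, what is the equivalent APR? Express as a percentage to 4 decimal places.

5.8640%

(1 + r/2)^2 − 1 = 0.0595, so 1 + r/2 = 1.0595^(1/2).
r/2 = 0.029320, so r = 0.058640 = 5.8640%.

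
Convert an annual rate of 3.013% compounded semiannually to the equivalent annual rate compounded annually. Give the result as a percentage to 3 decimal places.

EAR = (1 + 0.03013/2)^2 − 1 = 0.030357.
Compounded annually, the equivalent nominal rate is the EAR itself: 3.036%.

3.036%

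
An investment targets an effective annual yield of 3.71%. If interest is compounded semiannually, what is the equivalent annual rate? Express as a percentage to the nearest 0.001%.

(1 + r/2)^2 − 1 = 0.0371, so 1 + r/2 = 1.0371^(1/2).
r/2 = 0.018381, so r = 0.036762 = 3.676%.

3.676%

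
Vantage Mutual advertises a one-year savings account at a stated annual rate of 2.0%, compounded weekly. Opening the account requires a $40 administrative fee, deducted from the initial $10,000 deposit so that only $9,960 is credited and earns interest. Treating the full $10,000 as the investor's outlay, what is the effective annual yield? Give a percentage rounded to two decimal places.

1.61%

Value after one year: 9,960 × (1 + 0.020/52)^52 = 9,960 × 1.020197 = $10,161.17.
Effective yield on the $10,000 outlay: 10,161.17 / 10,000 − 1 = 0.016117 = 1.61%.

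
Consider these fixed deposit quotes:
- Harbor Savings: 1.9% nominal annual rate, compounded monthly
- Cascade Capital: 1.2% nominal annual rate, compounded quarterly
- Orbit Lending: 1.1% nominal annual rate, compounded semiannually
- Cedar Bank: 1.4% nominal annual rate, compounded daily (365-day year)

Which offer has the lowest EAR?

Harbor Savings: (1 + 0.019/12)^12 − 1 = 1.917%
Cascade Capital: (1 + 0.012/4)^4 − 1 = 1.205%
Orbit Lending: (1 + 0.011/2)^2 − 1 = 1.103%
Cedar Bank: (1 + 0.014/365)^365 − 1 = 1.410%
The lowest effective annual rate is Orbit Lending at 1.103%.

Orbit Lending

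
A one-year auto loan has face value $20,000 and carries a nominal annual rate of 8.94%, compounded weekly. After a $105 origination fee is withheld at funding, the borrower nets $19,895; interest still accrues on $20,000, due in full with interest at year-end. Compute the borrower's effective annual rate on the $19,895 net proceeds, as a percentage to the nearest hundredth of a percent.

9.92%

Amount owed after one year: 20,000 × (1 + 0.0894/52)^52 = 20,000 × 1.093434 = $21,868.68.
Effective rate on net proceeds: 21,868.68 / 19,895 − 1 = 0.099205 = 9.92%.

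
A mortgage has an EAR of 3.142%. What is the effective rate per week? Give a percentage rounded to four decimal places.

The per-week rate i satisfies (1 + i)^52 = 1 + 0.03142.
i = 1.03142^(1/52) − 1 = 0.0005951 = 0.0595%.

0.0595%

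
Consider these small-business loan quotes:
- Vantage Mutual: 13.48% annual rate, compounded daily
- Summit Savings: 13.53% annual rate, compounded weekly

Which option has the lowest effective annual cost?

Vantage Mutual: (1 + 0.1348/365)^365 − 1 = 14.428%
Summit Savings: (1 + 0.1353/52)^52 − 1 = 14.468%
The lowest effective annual rate is Vantage Mutual at 14.428%.

Vantage Mutual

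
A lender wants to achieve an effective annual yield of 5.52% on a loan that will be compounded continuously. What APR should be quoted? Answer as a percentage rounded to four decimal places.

5.3730%

Continuous: nominal r satisfies e^r − 1 = 0.0552.
r = ln(1 + 0.0552) = ln(1.0552) = 0.053730 = 5.3730%.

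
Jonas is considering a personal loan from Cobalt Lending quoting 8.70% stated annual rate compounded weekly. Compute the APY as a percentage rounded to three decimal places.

EAR = (1 + 0.0870/52)^52 − 1.
= 1.090817 − 1 = 9.082%.

9.082%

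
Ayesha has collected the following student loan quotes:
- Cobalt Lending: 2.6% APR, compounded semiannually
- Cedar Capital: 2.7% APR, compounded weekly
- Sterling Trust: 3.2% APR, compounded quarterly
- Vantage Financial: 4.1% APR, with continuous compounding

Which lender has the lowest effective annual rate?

Cobalt Lending: (1 + 0.026/2)^2 − 1 = 2.617%
Cedar Capital: (1 + 0.027/52)^52 − 1 = 2.736%
Sterling Trust: (1 + 0.032/4)^4 − 1 = 3.239%
Vantage Financial: e^0.041 − 1 = 4.185%
The lowest effective annual rate is Cobalt Lending at 2.617%.

Cobalt Lending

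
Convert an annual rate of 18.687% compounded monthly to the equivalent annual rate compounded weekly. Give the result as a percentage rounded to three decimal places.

EAR = (1 + 0.18687/12)^12 − 1 = 0.203736.
Solve (1 + r/52)^52 = 1.203736: r/52 = 1.203736^(1/52) − 1 = 0.003572, so r = 0.185761 = 18.576%.

18.576%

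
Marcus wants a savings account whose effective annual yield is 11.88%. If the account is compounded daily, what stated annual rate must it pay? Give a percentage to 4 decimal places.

(1 + r/365)^365 − 1 = 0.1188, so 1 + r/365 = 1.1188^(1/365).
r/365 = 0.000308, so r = 0.112274 = 11.2274%.

11.2274%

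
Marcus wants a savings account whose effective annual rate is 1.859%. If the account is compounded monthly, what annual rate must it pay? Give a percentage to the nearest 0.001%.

(1 + r/12)^12 − 1 = 0.01859, so 1 + r/12 = 1.01859^(1/12).
r/12 = 0.001536, so r = 0.018433 = 1.843%.

1.843%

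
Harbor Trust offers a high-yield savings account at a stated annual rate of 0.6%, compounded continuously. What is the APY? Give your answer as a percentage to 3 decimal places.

With continuous compounding, EAR = e^0.006 − 1.
e^0.006 = 1.006018, so EAR = 0.006018 = 0.602%.

0.602%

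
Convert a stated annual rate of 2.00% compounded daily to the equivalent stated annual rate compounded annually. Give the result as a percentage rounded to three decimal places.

2.020%

EAR = (1 + 0.0200/365)^365 − 1 = 0.020201.
Compounded annually, the equivalent nominal rate is the EAR itself: 2.020%.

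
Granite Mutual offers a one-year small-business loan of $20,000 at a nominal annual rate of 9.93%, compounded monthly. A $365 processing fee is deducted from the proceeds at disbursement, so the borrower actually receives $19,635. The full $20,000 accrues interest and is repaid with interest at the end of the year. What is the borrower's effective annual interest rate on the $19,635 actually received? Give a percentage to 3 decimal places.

Amount owed after one year: 20,000 × (1 + 0.0993/12)^12 = 20,000 × 1.103946 = $22,078.93.
Effective rate on net proceeds: 22,078.93 / 19,635 − 1 = 0.124468 = 12.447%.

12.447%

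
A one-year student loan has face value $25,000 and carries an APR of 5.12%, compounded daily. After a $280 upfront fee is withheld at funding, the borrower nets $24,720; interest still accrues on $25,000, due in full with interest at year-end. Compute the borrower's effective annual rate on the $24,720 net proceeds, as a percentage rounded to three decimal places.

6.445%

Amount owed after one year: 25,000 × (1 + 0.0512/365)^365 = 25,000 × 1.052530 = $26,313.24.
Effective rate on net proceeds: 26,313.24 / 24,720 − 1 = 0.064451 = 6.445%.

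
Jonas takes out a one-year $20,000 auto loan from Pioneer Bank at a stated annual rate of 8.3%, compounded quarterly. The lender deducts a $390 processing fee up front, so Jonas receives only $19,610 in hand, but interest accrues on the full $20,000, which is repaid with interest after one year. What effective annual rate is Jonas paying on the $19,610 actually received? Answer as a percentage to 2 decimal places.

Amount owed after one year: 20,000 × (1 + 0.083/4)^4 = 20,000 × 1.085619 = $21,712.39.
Effective rate on net proceeds: 21,712.39 / 19,610 − 1 = 0.107210 = 10.72%.

10.72%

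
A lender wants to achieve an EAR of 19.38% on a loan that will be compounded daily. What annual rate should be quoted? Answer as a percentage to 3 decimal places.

17.718%

(1 + r/365)^365 − 1 = 0.1938, so 1 + r/365 = 1.1938^(1/365).
r/365 = 0.000485, so r = 0.177184 = 17.718%.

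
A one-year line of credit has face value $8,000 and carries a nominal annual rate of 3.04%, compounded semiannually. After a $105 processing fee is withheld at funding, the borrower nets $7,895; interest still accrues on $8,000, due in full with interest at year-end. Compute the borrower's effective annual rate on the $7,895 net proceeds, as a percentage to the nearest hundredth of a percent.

4.43%

Amount owed after one year: 8,000 × (1 + 0.0304/2)^2 = 8,000 × 1.030631 = $8,245.05.
Effective rate on net proceeds: 8,245.05 / 7,895 − 1 = 0.044338 = 4.43%.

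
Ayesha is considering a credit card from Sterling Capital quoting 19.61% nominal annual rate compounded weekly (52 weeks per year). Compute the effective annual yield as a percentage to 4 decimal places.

EAR = (1 + 0.1961/52)^52 − 1.
= 1.216200 − 1 = 21.6200%.

21.6200%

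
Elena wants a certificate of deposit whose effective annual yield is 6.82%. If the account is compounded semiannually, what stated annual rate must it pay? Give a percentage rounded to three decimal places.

6.708%

(1 + r/2)^2 − 1 = 0.0682, so 1 + r/2 = 1.0682^(1/2).
r/2 = 0.033538, so r = 0.067075 = 6.708%.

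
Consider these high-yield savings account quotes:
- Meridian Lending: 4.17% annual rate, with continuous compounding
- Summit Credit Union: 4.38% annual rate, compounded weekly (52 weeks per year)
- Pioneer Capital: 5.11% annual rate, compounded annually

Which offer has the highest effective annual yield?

Pioneer Capital

Meridian Lending: e^0.0417 − 1 = 4.258%
Summit Credit Union: (1 + 0.0438/52)^52 − 1 = 4.475%
Pioneer Capital: compounded annually, EAR = 5.110%
The highest effective annual rate is Pioneer Capital at 5.110%.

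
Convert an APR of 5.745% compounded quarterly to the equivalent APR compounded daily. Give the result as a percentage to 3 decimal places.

5.705%

EAR = (1 + 0.05745/4)^4 − 1 = 0.058700.
Solve (1 + r/365)^365 = 1.058700: r/365 = 1.058700^(1/365) − 1 = 0.000156, so r = 0.057046 = 5.705%.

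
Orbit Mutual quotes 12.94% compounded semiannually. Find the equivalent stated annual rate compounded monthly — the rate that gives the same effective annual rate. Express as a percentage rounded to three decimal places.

12.604%

EAR = (1 + 0.1294/2)^2 − 1 = 0.133586.
Solve (1 + r/12)^12 = 1.133586: r/12 = 1.133586^(1/12) − 1 = 0.010504, so r = 0.126043 = 12.604%.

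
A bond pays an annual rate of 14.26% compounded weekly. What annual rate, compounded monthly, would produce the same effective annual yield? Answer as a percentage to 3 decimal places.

14.325%

EAR = (1 + 0.1426/52)^52 − 1 = 0.153043.
Solve (1 + r/12)^12 = 1.153043: r/12 = 1.153043^(1/12) − 1 = 0.011938, so r = 0.143253 = 14.325%.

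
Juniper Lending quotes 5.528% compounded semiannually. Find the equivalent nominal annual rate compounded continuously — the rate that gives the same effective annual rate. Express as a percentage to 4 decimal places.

5.4530%

EAR = (1 + 0.05528/2)^2 − 1 = 0.056044.
Equivalent continuous rate: r = ln(1 + 0.056044) = 0.054530 = 5.4530%.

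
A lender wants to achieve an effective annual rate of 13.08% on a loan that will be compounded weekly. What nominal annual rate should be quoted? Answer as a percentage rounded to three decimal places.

12.307%

(1 + r/52)^52 − 1 = 0.1308, so 1 + r/52 = 1.1308^(1/52).
r/52 = 0.002367, so r = 0.123071 = 12.307%.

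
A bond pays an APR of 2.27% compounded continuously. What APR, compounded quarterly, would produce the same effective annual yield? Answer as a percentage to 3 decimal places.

EAR under continuous compounding: e^0.0227 − 1 = 0.022960.
Solve (1 + r/4)^4 = 1.022960: r/4 = 1.022960^(1/4) − 1 = 0.005691, so r = 0.022765 = 2.276%.

2.276%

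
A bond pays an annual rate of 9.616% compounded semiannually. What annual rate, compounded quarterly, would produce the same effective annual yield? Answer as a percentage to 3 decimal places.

9.503%

EAR = (1 + 0.09616/2)^2 − 1 = 0.098472.
Solve (1 + r/4)^4 = 1.098472: r/4 = 1.098472^(1/4) − 1 = 0.023758, so r = 0.095031 = 9.503%.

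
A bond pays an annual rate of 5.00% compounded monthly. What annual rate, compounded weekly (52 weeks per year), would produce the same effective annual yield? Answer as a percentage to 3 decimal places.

EAR = (1 + 0.0500/12)^12 − 1 = 0.051162.
Solve (1 + r/52)^52 = 1.051162: r/52 = 1.051162^(1/52) − 1 = 0.000960, so r = 0.049920 = 4.992%.

4.992%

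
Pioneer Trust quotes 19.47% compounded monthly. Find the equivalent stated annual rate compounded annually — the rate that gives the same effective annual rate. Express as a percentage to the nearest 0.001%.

21.305%

EAR = (1 + 0.1947/12)^12 − 1 = 0.213049.
Compounded annually, the equivalent nominal rate is the EAR itself: 21.305%.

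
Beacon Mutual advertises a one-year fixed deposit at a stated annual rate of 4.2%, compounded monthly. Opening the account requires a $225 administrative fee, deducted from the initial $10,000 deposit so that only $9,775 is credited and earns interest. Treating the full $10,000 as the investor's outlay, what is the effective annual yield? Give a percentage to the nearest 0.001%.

1.935%

Value after one year: 9,775 × (1 + 0.042/12)^12 = 9,775 × 1.042818 = $10,193.55.
Effective yield on the $10,000 outlay: 10,193.55 / 10,000 − 1 = 0.019355 = 1.935%.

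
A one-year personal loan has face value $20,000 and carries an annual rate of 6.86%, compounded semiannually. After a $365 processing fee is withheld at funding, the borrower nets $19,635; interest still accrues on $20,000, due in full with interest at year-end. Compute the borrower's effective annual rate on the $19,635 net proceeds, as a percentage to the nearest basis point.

8.97%

Amount owed after one year: 20,000 × (1 + 0.0686/2)^2 = 20,000 × 1.069776 = $21,395.53.
Effective rate on net proceeds: 21,395.53 / 19,635 − 1 = 0.089663 = 8.97%.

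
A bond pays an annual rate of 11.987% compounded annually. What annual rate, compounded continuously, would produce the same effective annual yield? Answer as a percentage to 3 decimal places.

11.321%

Compounded annually, EAR = nominal = 0.119870.
Equivalent continuous rate: r = ln(1 + 0.119870) = 0.113213 = 11.321%.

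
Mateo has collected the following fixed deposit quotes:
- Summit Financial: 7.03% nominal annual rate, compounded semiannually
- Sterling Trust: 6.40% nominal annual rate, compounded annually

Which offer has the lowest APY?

Summit Financial: (1 + 0.0703/2)^2 − 1 = 7.154%
Sterling Trust: compounded annually, EAR = 6.400%
The lowest effective annual rate is Sterling Trust at 6.400%.

Sterling Trust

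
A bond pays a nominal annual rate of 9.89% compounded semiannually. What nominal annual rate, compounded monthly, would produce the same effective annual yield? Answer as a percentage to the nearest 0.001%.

EAR = (1 + 0.0989/2)^2 − 1 = 0.101345.
Solve (1 + r/12)^12 = 1.101345: r/12 = 1.101345^(1/12) − 1 = 0.008077, so r = 0.096922 = 9.692%.

9.692%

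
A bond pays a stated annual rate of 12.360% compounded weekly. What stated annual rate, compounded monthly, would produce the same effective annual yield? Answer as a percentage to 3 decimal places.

EAR = (1 + 0.12360/52)^52 − 1 = 0.131397.
Solve (1 + r/12)^12 = 1.131397: r/12 = 1.131397^(1/12) − 1 = 0.010341, so r = 0.124091 = 12.409%.

12.409%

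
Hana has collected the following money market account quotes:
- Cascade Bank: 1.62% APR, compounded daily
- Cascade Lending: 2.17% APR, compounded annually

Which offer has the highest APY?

Cascade Bank: (1 + 0.0162/365)^365 − 1 = 1.633%
Cascade Lending: compounded annually, EAR = 2.170%
The highest effective annual rate is Cascade Lending at 2.170%.

Cascade Lending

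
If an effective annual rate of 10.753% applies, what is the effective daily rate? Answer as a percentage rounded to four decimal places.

0.0280%

The per-day rate i satisfies (1 + i)^365 = 1 + 0.10753.
i = 1.10753^(1/365) − 1 = 0.0002799 = 0.0280%.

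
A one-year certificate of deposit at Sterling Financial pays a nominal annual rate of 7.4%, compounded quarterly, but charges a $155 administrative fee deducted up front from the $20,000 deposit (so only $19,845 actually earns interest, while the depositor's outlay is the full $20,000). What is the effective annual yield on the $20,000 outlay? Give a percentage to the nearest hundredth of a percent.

Value after one year: 19,845 × (1 + 0.074/4)^4 = 19,845 × 1.076079 = $21,354.79.
Effective yield on the $20,000 outlay: 21,354.79 / 20,000 − 1 = 0.067739 = 6.77%.

6.77%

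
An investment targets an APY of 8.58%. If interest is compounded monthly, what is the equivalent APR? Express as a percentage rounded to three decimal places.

(1 + r/12)^12 − 1 = 0.0858, so 1 + r/12 = 1.0858^(1/12).
r/12 = 0.006883, so r = 0.082600 = 8.260%.

8.260%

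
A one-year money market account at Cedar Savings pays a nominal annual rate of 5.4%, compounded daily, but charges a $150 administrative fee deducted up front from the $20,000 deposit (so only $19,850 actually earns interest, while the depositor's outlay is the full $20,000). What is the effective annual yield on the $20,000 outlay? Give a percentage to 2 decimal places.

4.76%

Value after one year: 19,850 × (1 + 0.054/365)^365 = 19,850 × 1.055480 = $20,951.29.
Effective yield on the $20,000 outlay: 20,951.29 / 20,000 − 1 = 0.047564 = 4.76%.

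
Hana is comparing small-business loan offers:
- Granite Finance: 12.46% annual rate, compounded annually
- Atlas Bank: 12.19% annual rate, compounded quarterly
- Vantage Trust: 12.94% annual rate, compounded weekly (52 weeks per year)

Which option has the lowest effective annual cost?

Granite Finance

Granite Finance: compounded annually, EAR = 12.460%
Atlas Bank: (1 + 0.1219/4)^4 − 1 = 12.759%
Vantage Trust: (1 + 0.1294/52)^52 − 1 = 13.796%
The lowest effective annual rate is Granite Finance at 12.460%.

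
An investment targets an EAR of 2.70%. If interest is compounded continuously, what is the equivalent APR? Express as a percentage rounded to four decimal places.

2.6642%

Continuous: nominal r satisfies e^r − 1 = 0.0270.
r = ln(1 + 0.0270) = ln(1.0270) = 0.026642 = 2.6642%.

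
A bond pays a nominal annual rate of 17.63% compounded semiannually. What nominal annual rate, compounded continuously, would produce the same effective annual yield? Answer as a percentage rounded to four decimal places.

16.8958%

EAR = (1 + 0.1763/2)^2 − 1 = 0.184070.
Equivalent continuous rate: r = ln(1 + 0.184070) = 0.168958 = 16.8958%.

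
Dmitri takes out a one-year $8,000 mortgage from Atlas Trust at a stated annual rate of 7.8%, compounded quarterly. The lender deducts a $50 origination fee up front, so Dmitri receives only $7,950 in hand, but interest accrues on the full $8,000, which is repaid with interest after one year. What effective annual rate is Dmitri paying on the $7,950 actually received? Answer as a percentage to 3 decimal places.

Amount owed after one year: 8,000 × (1 + 0.078/4)^4 = 8,000 × 1.080311 = $8,642.49.
Effective rate on net proceeds: 8,642.49 / 7,950 − 1 = 0.087106 = 8.711%.

8.711%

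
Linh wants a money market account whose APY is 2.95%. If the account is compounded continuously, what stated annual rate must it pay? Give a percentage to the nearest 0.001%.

Continuous: nominal r satisfies e^r − 1 = 0.0295.
r = ln(1 + 0.0295) = ln(1.0295) = 0.029073 = 2.907%.

2.907%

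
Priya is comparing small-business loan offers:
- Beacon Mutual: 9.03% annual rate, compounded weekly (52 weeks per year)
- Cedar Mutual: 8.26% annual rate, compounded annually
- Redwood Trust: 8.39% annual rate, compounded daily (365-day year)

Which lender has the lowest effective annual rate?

Beacon Mutual: (1 + 0.0903/52)^52 − 1 = 9.442%
Cedar Mutual: compounded annually, EAR = 8.260%
Redwood Trust: (1 + 0.0839/365)^365 − 1 = 8.751%
The lowest effective annual rate is Cedar Mutual at 8.260%.

Cedar Mutual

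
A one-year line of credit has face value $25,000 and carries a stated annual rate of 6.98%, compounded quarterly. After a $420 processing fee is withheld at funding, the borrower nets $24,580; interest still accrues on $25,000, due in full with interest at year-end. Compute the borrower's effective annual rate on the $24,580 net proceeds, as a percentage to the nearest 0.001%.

8.996%

Amount owed after one year: 25,000 × (1 + 0.0698/4)^4 = 25,000 × 1.071648 = $26,791.21.
Effective rate on net proceeds: 26,791.21 / 24,580 − 1 = 0.089960 = 8.996%.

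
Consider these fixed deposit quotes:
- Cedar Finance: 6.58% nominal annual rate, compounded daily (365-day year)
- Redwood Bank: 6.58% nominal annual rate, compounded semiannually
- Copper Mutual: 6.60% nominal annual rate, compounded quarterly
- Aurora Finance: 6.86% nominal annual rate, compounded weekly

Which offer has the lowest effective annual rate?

Cedar Finance: (1 + 0.0658/365)^365 − 1 = 6.801%
Redwood Bank: (1 + 0.0658/2)^2 − 1 = 6.688%
Copper Mutual: (1 + 0.0660/4)^4 − 1 = 6.765%
Aurora Finance: (1 + 0.0686/52)^52 − 1 = 7.096%
The lowest effective annual rate is Redwood Bank at 6.688%.

Redwood Bank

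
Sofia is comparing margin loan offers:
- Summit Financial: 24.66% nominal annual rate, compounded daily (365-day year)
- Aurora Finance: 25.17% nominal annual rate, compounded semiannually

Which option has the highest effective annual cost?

Summit Financial: (1 + 0.2466/365)^365 − 1 = 27.956%
Aurora Finance: (1 + 0.2517/2)^2 − 1 = 26.754%
The highest effective annual rate is Summit Financial at 27.956%.

Summit Financial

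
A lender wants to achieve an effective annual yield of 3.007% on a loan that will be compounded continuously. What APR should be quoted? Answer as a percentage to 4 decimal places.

2.9627%

Continuous: nominal r satisfies e^r − 1 = 0.03007.
r = ln(1 + 0.03007) = ln(1.03007) = 0.029627 = 2.9627%.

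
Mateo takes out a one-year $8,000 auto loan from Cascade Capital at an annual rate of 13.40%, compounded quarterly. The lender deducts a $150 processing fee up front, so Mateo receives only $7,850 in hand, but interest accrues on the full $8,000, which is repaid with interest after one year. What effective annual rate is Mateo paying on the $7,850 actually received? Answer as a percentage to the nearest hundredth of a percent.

16.27%

Amount owed after one year: 8,000 × (1 + 0.1340/4)^4 = 8,000 × 1.140885 = $9,127.08.
Effective rate on net proceeds: 9,127.08 / 7,850 − 1 = 0.162685 = 16.27%.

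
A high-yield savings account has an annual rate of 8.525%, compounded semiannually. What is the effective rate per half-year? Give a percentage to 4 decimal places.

With a nominal annual rate compounded semiannually, the periodic rate is the nominal rate divided by 2.
i = 0.08525 / 2 = 0.0426250 = 4.2625%.

4.2625%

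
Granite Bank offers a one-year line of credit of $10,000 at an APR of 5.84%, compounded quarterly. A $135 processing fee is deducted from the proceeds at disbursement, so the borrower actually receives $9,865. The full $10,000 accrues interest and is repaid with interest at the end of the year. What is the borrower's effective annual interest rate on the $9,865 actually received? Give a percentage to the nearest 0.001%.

Amount owed after one year: 10,000 × (1 + 0.0584/4)^4 = 10,000 × 1.059691 = $10,596.91.
Effective rate on net proceeds: 10,596.91 / 9,865 − 1 = 0.074193 = 7.419%.

7.419%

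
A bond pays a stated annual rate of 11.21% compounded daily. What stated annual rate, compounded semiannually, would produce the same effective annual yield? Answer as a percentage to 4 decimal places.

EAR = (1 + 0.1121/365)^365 − 1 = 0.118605.
Solve (1 + r/2)^2 = 1.118605: r/2 = 1.118605^(1/2) − 1 = 0.057641, so r = 0.115283 = 11.5283%.

11.5283%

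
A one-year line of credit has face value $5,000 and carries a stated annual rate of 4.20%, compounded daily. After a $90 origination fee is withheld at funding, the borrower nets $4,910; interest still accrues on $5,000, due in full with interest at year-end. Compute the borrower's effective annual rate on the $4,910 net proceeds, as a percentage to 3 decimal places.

6.201%

Amount owed after one year: 5,000 × (1 + 0.0420/365)^365 = 5,000 × 1.042892 = $5,214.46.
Effective rate on net proceeds: 5,214.46 / 4,910 − 1 = 0.062008 = 6.201%.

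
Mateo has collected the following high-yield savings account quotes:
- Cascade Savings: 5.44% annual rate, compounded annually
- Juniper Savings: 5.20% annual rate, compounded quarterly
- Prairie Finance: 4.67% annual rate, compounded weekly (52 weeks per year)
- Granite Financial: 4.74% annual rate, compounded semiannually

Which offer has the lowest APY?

Cascade Savings: compounded annually, EAR = 5.440%
Juniper Savings: (1 + 0.0520/4)^4 − 1 = 5.302%
Prairie Finance: (1 + 0.0467/52)^52 − 1 = 4.779%
Granite Financial: (1 + 0.0474/2)^2 − 1 = 4.796%
The lowest effective annual rate is Prairie Finance at 4.779%.

Prairie Finance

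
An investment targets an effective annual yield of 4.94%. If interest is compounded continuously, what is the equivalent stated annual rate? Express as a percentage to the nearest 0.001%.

4.822%

Continuous: nominal r satisfies e^r − 1 = 0.0494.
r = ln(1 + 0.0494) = ln(1.0494) = 0.048219 = 4.822%.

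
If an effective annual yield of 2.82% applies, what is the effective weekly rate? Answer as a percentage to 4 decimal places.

0.0535%

The per-week rate i satisfies (1 + i)^52 = 1 + 0.0282.
i = 1.0282^(1/52) − 1 = 0.0005349 = 0.0535%.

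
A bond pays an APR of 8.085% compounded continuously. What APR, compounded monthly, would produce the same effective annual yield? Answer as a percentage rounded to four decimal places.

EAR under continuous compounding: e^0.08085 − 1 = 0.084208.
Solve (1 + r/12)^12 = 1.084208: r/12 = 1.084208^(1/12) − 1 = 0.006760, so r = 0.081123 = 8.1123%.

8.1123%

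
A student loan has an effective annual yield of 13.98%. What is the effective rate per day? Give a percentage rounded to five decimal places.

0.03586%

The per-day rate i satisfies (1 + i)^365 = 1 + 0.1398.
i = 1.1398^(1/365) − 1 = 0.0003586 = 0.03586%.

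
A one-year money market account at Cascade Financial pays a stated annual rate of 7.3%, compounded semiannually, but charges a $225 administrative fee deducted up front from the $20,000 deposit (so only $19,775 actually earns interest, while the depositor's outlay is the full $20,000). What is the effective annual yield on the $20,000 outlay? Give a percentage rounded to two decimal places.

6.22%

Value after one year: 19,775 × (1 + 0.073/2)^2 = 19,775 × 1.074332 = $21,244.92.
Effective yield on the $20,000 outlay: 21,244.92 / 20,000 − 1 = 0.062246 = 6.22%.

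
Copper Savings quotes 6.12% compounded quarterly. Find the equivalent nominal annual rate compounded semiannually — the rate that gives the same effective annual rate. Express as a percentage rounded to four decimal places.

6.1668%

EAR = (1 + 0.0612/4)^4 − 1 = 0.062619.
Solve (1 + r/2)^2 = 1.062619: r/2 = 1.062619^(1/2) − 1 = 0.030834, so r = 0.061668 = 6.1668%.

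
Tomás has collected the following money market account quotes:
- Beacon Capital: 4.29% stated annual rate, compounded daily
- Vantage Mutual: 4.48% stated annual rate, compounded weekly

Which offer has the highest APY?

Beacon Capital: (1 + 0.0429/365)^365 − 1 = 4.383%
Vantage Mutual: (1 + 0.0448/52)^52 − 1 = 4.580%
The highest effective annual rate is Vantage Mutual at 4.580%.

Vantage Mutual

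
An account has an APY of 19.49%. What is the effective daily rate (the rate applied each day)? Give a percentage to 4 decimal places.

The per-day rate i satisfies (1 + i)^365 = 1 + 0.1949.
i = 1.1949^(1/365) − 1 = 0.0004880 = 0.0488%.

0.0488%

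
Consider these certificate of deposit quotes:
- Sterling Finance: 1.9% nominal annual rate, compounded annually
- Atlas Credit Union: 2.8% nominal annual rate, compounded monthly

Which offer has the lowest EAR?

Sterling Finance

Sterling Finance: compounded annually, EAR = 1.900%
Atlas Credit Union: (1 + 0.028/12)^12 − 1 = 2.836%
The lowest effective annual rate is Sterling Finance at 1.900%.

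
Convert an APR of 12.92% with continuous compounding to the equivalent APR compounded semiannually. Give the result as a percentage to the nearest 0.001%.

13.346%

EAR under continuous compounding: e^0.1292 − 1 = 0.137918.
Solve (1 + r/2)^2 = 1.137918: r/2 = 1.137918^(1/2) − 1 = 0.066732, so r = 0.133464 = 13.346%.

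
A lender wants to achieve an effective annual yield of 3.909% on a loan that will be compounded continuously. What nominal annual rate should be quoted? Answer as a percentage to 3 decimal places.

3.835%

Continuous: nominal r satisfies e^r − 1 = 0.03909.
r = ln(1 + 0.03909) = ln(1.03909) = 0.038345 = 3.835%.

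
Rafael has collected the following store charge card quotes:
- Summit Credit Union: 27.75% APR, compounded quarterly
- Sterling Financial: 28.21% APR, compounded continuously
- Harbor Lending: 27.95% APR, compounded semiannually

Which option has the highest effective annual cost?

Sterling Financial

Summit Credit Union: (1 + 0.2775/4)^4 − 1 = 30.774%
Sterling Financial: e^0.2821 − 1 = 32.591%
Harbor Lending: (1 + 0.2795/2)^2 − 1 = 29.903%
The highest effective annual rate is Sterling Financial at 32.591%.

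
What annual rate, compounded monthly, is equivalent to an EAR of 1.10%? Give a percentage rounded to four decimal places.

1.0945%

(1 + r/12)^12 − 1 = 0.0110, so 1 + r/12 = 1.0110^(1/12).
r/12 = 0.000912, so r = 0.010945 = 1.0945%.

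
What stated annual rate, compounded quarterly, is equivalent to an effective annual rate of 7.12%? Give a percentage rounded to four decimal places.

(1 + r/4)^4 − 1 = 0.0712, so 1 + r/4 = 1.0712^(1/4).
r/4 = 0.017344, so r = 0.069374 = 6.9374%.

6.9374%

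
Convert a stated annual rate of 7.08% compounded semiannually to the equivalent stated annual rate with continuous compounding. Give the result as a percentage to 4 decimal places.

EAR = (1 + 0.0708/2)^2 − 1 = 0.072053.
Equivalent continuous rate: r = ln(1 + 0.072053) = 0.069576 = 6.9576%.

6.9576%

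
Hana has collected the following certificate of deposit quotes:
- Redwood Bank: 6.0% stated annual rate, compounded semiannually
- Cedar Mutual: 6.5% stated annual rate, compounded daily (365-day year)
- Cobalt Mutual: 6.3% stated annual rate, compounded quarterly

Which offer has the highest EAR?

Redwood Bank: (1 + 0.060/2)^2 − 1 = 6.090%
Cedar Mutual: (1 + 0.065/365)^365 − 1 = 6.715%
Cobalt Mutual: (1 + 0.063/4)^4 − 1 = 6.450%
The highest effective annual rate is Cedar Mutual at 6.715%.

Cedar Mutual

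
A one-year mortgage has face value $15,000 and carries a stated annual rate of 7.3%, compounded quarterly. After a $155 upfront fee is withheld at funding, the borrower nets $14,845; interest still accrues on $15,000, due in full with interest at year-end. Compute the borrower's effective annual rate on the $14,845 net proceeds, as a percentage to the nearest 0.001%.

8.625%

Amount owed after one year: 15,000 × (1 + 0.073/4)^4 = 15,000 × 1.075023 = $16,125.34.
Effective rate on net proceeds: 16,125.34 / 14,845 − 1 = 0.086247 = 8.625%.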